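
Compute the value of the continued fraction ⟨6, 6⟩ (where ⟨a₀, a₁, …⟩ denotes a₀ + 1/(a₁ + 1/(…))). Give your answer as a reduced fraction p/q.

37/6

Compute successive convergents:
a_0 = 6: 6/1
a_1 = 6: 37/6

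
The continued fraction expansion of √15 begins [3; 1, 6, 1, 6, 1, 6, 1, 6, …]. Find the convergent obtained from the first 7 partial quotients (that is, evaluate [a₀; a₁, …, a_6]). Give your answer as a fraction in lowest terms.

1677/433

Start with 6.
1 + 1/(6/1) = 1 + 1/6 = 7/6
6 + 1/(7/6) = 6 + 6/7 = 48/7
1 + 1/(48/7) = 1 + 7/48 = 55/48
6 + 1/(55/48) = 6 + 48/55 = 378/55
1 + 1/(378/55) = 1 + 55/378 = 433/378
3 + 1/(433/378) = 3 + 378/433 = 1677/433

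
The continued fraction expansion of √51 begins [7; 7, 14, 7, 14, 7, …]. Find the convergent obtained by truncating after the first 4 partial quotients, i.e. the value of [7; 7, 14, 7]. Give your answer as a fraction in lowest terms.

Collapse the nested fraction from the inside out:
Start with 7.
14 + 1/(7/1) = 14 + 1/7 = 99/7
7 + 1/(99/7) = 7 + 7/99 = 700/99
7 + 1/(700/99) = 7 + 99/700 = 4999/700

4999/700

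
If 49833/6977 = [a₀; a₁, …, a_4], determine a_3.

3

49833 = 7·6977 + 994, so a_0 = 7
6977 = 7·994 + 19, so a_1 = 7
994 = 52·19 + 6, so a_2 = 52
19 = 3·6 + 1, so a_3 = 3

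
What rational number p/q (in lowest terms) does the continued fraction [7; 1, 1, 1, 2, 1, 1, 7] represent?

1099/144

Start with 7.
1 + 1/(7/1) = 1 + 1/7 = 8/7
1 + 1/(8/7) = 1 + 7/8 = 15/8
2 + 1/(15/8) = 2 + 8/15 = 38/15
1 + 1/(38/15) = 1 + 15/38 = 53/38
1 + 1/(53/38) = 1 + 38/53 = 91/53
1 + 1/(91/53) = 1 + 53/91 = 144/91
7 + 1/(144/91) = 7 + 91/144 = 1099/144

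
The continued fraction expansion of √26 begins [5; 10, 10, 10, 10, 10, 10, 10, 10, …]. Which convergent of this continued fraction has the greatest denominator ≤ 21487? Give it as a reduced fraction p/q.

List convergents until the denominator exceeds the bound:
a_0 = 5: 5/1  (≤ bound)
a_1 = 10: 51/10  (≤ bound)
a_2 = 10: 515/101  (≤ bound)
a_3 = 10: 5201/1020  (≤ bound)
a_4 = 10: 52525/10301  (≤ bound)
a_5 = 10: 530451/104030  (> 21487, stop)

52525/10301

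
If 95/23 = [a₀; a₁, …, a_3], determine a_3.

Run the Euclidean algorithm, recording each quotient:
⌊95/23⌋ = 4, remainder 3
⌊23/3⌋ = 7, remainder 2
⌊3/2⌋ = 1, remainder 1
⌊2/1⌋ = 2, remainder 0

2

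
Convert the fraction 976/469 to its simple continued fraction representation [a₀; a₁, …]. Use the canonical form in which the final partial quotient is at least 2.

Apply division with remainder until the remainder is 0:
⌊976/469⌋ = 2, remainder 38
⌊469/38⌋ = 12, remainder 13
⌊38/13⌋ = 2, remainder 12
⌊13/12⌋ = 1, remainder 1
⌊12/1⌋ = 12, remainder 0

[2; 12, 2, 1, 12]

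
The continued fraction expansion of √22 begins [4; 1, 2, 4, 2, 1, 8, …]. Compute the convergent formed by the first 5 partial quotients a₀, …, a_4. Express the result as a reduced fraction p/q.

a_0 = 4: 4/1
a_1 = 1: 5/1
a_2 = 2: 14/3
a_3 = 4: 61/13
a_4 = 2: 136/29

136/29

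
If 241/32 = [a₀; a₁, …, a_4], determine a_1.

⌊241/32⌋ = 7, remainder 17
⌊32/17⌋ = 1, remainder 15

1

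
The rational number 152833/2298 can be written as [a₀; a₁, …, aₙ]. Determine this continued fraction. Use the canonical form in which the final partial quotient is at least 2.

152833 = 66·2298 + 1165, so a_0 = 66
2298 = 1·1165 + 1133, so a_1 = 1
1165 = 1·1133 + 32, so a_2 = 1
1133 = 35·32 + 13, so a_3 = 35
32 = 2·13 + 6, so a_4 = 2
13 = 2·6 + 1, so a_5 = 2
6 = 6·1 + 0, so a_6 = 6

[66; 1, 1, 35, 2, 2, 6]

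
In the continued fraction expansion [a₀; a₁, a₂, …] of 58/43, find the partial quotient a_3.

6

58 ÷ 43 → quotient 1, remainder 15
43 ÷ 15 → quotient 2, remainder 13
15 ÷ 13 → quotient 1, remainder 2
13 ÷ 2 → quotient 6, remainder 1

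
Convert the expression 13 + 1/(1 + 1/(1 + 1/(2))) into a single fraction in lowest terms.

Work from the innermost term outward:
Start with 2.
1 + 1/(2/1) = 1 + 1/2 = 3/2
1 + 1/(3/2) = 1 + 2/3 = 5/3
13 + 1/(5/3) = 13 + 3/5 = 68/5

68/5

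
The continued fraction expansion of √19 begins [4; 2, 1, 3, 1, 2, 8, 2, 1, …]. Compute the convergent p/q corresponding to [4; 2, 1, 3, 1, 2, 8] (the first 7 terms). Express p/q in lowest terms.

1421/326

a_0 = 4: 4/1
a_1 = 2: 9/2
a_2 = 1: 13/3
a_3 = 3: 48/11
a_4 = 1: 61/14
a_5 = 2: 170/39
a_6 = 8: 1421/326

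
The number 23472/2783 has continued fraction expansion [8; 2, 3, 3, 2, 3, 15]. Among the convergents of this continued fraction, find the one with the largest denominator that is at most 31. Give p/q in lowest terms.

List convergents until the denominator exceeds the bound:
a_0 = 8: 8/1  (≤ bound)
a_1 = 2: 17/2  (≤ bound)
a_2 = 3: 59/7  (≤ bound)
a_3 = 3: 194/23  (≤ bound)
a_4 = 2: 447/53  (> 31, stop)

194/23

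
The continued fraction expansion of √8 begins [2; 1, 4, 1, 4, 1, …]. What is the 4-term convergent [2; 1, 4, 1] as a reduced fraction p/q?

17/6

Collapse the nested fraction from the inside out:
Start with 1.
4 + 1/(1/1) = 4 + 1/1 = 5/1
1 + 1/(5/1) = 1 + 1/5 = 6/5
2 + 1/(6/5) = 2 + 5/6 = 17/6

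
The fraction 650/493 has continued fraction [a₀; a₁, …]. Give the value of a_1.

Apply division with remainder until the remainder is 0:
650 = 1·493 + 157, so a_0 = 1
493 = 3·157 + 22, so a_1 = 3

3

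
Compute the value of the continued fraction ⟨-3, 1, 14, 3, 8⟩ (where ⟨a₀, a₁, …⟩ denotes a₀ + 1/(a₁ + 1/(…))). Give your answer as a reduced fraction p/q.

Start with 8.
3 + 1/(8/1) = 3 + 1/8 = 25/8
14 + 1/(25/8) = 14 + 8/25 = 358/25
1 + 1/(358/25) = 1 + 25/358 = 383/358
-3 + 1/(383/358) = -3 + 358/383 = -791/383

-791/383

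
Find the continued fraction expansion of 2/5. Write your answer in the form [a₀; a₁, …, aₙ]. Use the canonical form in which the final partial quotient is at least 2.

[0; 2, 2]

2 = 0·5 + 2, so a_0 = 0
5 = 2·2 + 1, so a_1 = 2
2 = 2·1 + 0, so a_2 = 2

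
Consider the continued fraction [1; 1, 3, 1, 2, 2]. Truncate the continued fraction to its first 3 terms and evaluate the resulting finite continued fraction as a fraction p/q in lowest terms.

a_0 = 1: 1/1
a_1 = 1: 2/1
a_2 = 3: 7/4

7/4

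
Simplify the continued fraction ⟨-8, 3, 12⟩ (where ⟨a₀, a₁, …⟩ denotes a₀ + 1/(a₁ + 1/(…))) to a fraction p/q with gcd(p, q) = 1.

-284/37

Use the convergent recurrence hₖ = aₖ·hₖ₋₁ + hₖ₋₂ (and likewise for the denominators kₖ):
a_0 = -8: -8/1
a_1 = 3: -23/3
a_2 = 12: -284/37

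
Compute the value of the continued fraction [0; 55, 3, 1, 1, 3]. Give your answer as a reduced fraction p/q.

Collapse the nested fraction from the inside out:
Start with 3.
1 + 1/(3/1) = 1 + 1/3 = 4/3
1 + 1/(4/3) = 1 + 3/4 = 7/4
3 + 1/(7/4) = 3 + 4/7 = 25/7
55 + 1/(25/7) = 55 + 7/25 = 1382/25
0 + 1/(1382/25) = 0 + 25/1382 = 25/1382

25/1382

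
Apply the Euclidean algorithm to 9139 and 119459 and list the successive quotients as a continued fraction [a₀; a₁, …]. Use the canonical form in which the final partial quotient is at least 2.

[0; 13, 14, 59, 3, 1, 2]

Apply division with remainder until the remainder is 0:
9139 ÷ 119459 → quotient 0, remainder 9139
119459 ÷ 9139 → quotient 13, remainder 652
9139 ÷ 652 → quotient 14, remainder 11
652 ÷ 11 → quotient 59, remainder 3
11 ÷ 3 → quotient 3, remainder 2
3 ÷ 2 → quotient 1, remainder 1
2 ÷ 1 → quotient 2, remainder 0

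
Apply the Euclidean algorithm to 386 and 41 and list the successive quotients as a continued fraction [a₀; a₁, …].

[9; 2, 2, 2, 3]

Repeatedly divide and take the remainder:
⌊386/41⌋ = 9, remainder 17
⌊41/17⌋ = 2, remainder 7
⌊17/7⌋ = 2, remainder 3
⌊7/3⌋ = 2, remainder 1
⌊3/1⌋ = 3, remainder 0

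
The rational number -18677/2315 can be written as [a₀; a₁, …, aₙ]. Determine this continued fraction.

[-9; 1, 13, 1, 2, 1, 12, 3]

-18677 = -9·2315 + 2158, so a_0 = -9
2315 = 1·2158 + 157, so a_1 = 1
2158 = 13·157 + 117, so a_2 = 13
157 = 1·117 + 40, so a_3 = 1
117 = 2·40 + 37, so a_4 = 2
40 = 1·37 + 3, so a_5 = 1
37 = 12·3 + 1, so a_6 = 12
3 = 3·1 + 0, so a_7 = 3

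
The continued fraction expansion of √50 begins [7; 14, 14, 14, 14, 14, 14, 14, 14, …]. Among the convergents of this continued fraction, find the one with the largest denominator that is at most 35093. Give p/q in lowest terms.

19601/2772

a_0 = 7: 7/1  (≤ bound)
a_1 = 14: 99/14  (≤ bound)
a_2 = 14: 1393/197  (≤ bound)
a_3 = 14: 19601/2772  (≤ bound)
a_4 = 14: 275807/39005  (> 35093, stop)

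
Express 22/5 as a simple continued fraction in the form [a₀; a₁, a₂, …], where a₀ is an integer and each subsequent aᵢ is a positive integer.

22 = 4·5 + 2, so a_0 = 4
5 = 2·2 + 1, so a_1 = 2
2 = 2·1 + 0, so a_2 = 2

[4; 2, 2]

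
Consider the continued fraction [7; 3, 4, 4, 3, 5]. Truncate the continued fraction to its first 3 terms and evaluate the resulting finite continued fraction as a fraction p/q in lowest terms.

Collapse the nested fraction from the inside out:
Start with 4.
3 + 1/(4/1) = 3 + 1/4 = 13/4
7 + 1/(13/4) = 7 + 4/13 = 95/13

95/13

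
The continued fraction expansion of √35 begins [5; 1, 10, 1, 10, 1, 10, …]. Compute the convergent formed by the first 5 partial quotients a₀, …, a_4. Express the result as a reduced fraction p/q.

Use the convergent recurrence hₖ = aₖ·hₖ₋₁ + hₖ₋₂ (and likewise for the denominators kₖ):
a_0 = 5: 5/1
a_1 = 1: 6/1
a_2 = 10: 65/11
a_3 = 1: 71/12
a_4 = 10: 775/131

775/131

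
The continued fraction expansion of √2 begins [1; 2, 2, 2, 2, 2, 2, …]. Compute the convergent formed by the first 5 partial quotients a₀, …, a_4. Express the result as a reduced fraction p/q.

Start with 2.
2 + 1/(2/1) = 2 + 1/2 = 5/2
2 + 1/(5/2) = 2 + 2/5 = 12/5
2 + 1/(12/5) = 2 + 5/12 = 29/12
1 + 1/(29/12) = 1 + 12/29 = 41/29

41/29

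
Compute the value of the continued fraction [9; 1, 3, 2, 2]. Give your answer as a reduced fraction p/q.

Build up convergents one term at a time:
a_0 = 9: 9/1
a_1 = 1: 10/1
a_2 = 3: 39/4
a_3 = 2: 88/9
a_4 = 2: 215/22

215/22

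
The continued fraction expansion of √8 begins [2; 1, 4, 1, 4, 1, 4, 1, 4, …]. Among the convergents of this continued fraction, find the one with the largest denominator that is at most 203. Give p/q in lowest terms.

478/169

a_0 = 2: 2/1  (≤ bound)
a_1 = 1: 3/1  (≤ bound)
a_2 = 4: 14/5  (≤ bound)
a_3 = 1: 17/6  (≤ bound)
a_4 = 4: 82/29  (≤ bound)
a_5 = 1: 99/35  (≤ bound)
a_6 = 4: 478/169  (≤ bound)
a_7 = 1: 577/204  (> 203, stop)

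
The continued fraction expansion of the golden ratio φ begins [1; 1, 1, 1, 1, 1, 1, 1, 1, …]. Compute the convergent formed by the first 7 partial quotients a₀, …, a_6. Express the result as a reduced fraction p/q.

21/13

Starting at the tail and folding back:
Start with 1.
1 + 1/(1/1) = 1 + 1/1 = 2/1
1 + 1/(2/1) = 1 + 1/2 = 3/2
1 + 1/(3/2) = 1 + 2/3 = 5/3
1 + 1/(5/3) = 1 + 3/5 = 8/5
1 + 1/(8/5) = 1 + 5/8 = 13/8
1 + 1/(13/8) = 1 + 8/13 = 21/13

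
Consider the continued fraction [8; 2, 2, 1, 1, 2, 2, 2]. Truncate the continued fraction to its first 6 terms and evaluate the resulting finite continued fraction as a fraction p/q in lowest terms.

261/31

Start with 2.
1 + 1/(2/1) = 1 + 1/2 = 3/2
1 + 1/(3/2) = 1 + 2/3 = 5/3
2 + 1/(5/3) = 2 + 3/5 = 13/5
2 + 1/(13/5) = 2 + 5/13 = 31/13
8 + 1/(31/13) = 8 + 13/31 = 261/31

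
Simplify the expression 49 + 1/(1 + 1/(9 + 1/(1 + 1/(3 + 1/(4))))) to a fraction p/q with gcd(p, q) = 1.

9133/183

Starting at the tail and folding back:
Start with 4.
3 + 1/(4/1) = 3 + 1/4 = 13/4
1 + 1/(13/4) = 1 + 4/13 = 17/13
9 + 1/(17/13) = 9 + 13/17 = 166/17
1 + 1/(166/17) = 1 + 17/166 = 183/166
49 + 1/(183/166) = 49 + 166/183 = 9133/183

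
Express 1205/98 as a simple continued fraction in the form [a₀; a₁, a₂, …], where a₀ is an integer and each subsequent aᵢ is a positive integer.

Apply division with remainder until the remainder is 0:
1205 ÷ 98 → quotient 12, remainder 29
98 ÷ 29 → quotient 3, remainder 11
29 ÷ 11 → quotient 2, remainder 7
11 ÷ 7 → quotient 1, remainder 4
7 ÷ 4 → quotient 1, remainder 3
4 ÷ 3 → quotient 1, remainder 1
3 ÷ 1 → quotient 3, remainder 0

[12; 3, 2, 1, 1, 1, 3]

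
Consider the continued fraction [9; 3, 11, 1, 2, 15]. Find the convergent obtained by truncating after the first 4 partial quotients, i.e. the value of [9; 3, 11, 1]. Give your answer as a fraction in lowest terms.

345/37

Build up convergents one term at a time:
a_0 = 9: 9/1
a_1 = 3: 28/3
a_2 = 11: 317/34
a_3 = 1: 345/37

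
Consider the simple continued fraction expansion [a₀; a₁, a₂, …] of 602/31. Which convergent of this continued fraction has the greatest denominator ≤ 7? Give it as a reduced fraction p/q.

136/7

a_0 = 19: 19/1  (≤ bound)
a_1 = 2: 39/2  (≤ bound)
a_2 = 2: 97/5  (≤ bound)
a_3 = 1: 136/7  (≤ bound)
a_4 = 1: 233/12  (> 7, stop)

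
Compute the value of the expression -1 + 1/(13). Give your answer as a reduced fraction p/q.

Start with 13.
-1 + 1/(13/1) = -1 + 1/13 = -12/13

-12/13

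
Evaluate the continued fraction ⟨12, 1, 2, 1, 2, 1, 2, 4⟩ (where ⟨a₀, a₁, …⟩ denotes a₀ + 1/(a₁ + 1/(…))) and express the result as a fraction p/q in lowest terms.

2279/179

Use the convergent recurrence hₖ = aₖ·hₖ₋₁ + hₖ₋₂ (and likewise for the denominators kₖ):
a_0 = 12: 12/1
a_1 = 1: 13/1
a_2 = 2: 38/3
a_3 = 1: 51/4
a_4 = 2: 140/11
a_5 = 1: 191/15
a_6 = 2: 522/41
a_7 = 4: 2279/179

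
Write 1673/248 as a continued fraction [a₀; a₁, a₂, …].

Apply division with remainder until the remainder is 0:
⌊1673/248⌋ = 6, remainder 185
⌊248/185⌋ = 1, remainder 63
⌊185/63⌋ = 2, remainder 59
⌊63/59⌋ = 1, remainder 4
⌊59/4⌋ = 14, remainder 3
⌊4/3⌋ = 1, remainder 1
⌊3/1⌋ = 3, remainder 0

[6; 1, 2, 1, 14, 1, 3]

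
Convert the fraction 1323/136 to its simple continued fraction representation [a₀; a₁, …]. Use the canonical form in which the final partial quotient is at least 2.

[9; 1, 2, 1, 2, 12]

Apply division with remainder until the remainder is 0:
⌊1323/136⌋ = 9, remainder 99
⌊136/99⌋ = 1, remainder 37
⌊99/37⌋ = 2, remainder 25
⌊37/25⌋ = 1, remainder 12
⌊25/12⌋ = 2, remainder 1
⌊12/1⌋ = 12, remainder 0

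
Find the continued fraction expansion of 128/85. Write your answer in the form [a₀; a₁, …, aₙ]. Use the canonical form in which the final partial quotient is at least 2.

[1; 1, 1, 42]

⌊128/85⌋ = 1, remainder 43
⌊85/43⌋ = 1, remainder 42
⌊43/42⌋ = 1, remainder 1
⌊42/1⌋ = 42, remainder 0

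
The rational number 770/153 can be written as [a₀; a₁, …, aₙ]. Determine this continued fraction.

770 = 5·153 + 5, so a_0 = 5
153 = 30·5 + 3, so a_1 = 30
5 = 1·3 + 2, so a_2 = 1
3 = 1·2 + 1, so a_3 = 1
2 = 2·1 + 0, so a_4 = 2

[5; 30, 1, 1, 2]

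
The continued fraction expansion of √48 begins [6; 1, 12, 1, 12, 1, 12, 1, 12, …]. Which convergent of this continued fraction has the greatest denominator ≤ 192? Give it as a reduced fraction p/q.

List convergents until the denominator exceeds the bound:
a_0 = 6: 6/1  (≤ bound)
a_1 = 1: 7/1  (≤ bound)
a_2 = 12: 90/13  (≤ bound)
a_3 = 1: 97/14  (≤ bound)
a_4 = 12: 1254/181  (≤ bound)
a_5 = 1: 1351/195  (> 192, stop)

1254/181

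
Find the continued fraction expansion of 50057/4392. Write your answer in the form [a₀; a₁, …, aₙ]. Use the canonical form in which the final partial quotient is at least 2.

⌊50057/4392⌋ = 11, remainder 1745
⌊4392/1745⌋ = 2, remainder 902
⌊1745/902⌋ = 1, remainder 843
⌊902/843⌋ = 1, remainder 59
⌊843/59⌋ = 14, remainder 17
⌊59/17⌋ = 3, remainder 8
⌊17/8⌋ = 2, remainder 1
⌊8/1⌋ = 8, remainder 0

[11; 2, 1, 1, 14, 3, 2, 8]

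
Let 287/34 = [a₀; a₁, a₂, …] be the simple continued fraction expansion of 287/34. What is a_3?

Apply division with remainder until the remainder is 0:
⌊287/34⌋ = 8, remainder 15
⌊34/15⌋ = 2, remainder 4
⌊15/4⌋ = 3, remainder 3
⌊4/3⌋ = 1, remainder 1

1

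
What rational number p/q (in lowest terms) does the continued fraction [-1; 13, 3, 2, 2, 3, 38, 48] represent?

-1311257/1417923

Starting at the tail and folding back:
Start with 48.
38 + 1/(48/1) = 38 + 1/48 = 1825/48
3 + 1/(1825/48) = 3 + 48/1825 = 5523/1825
2 + 1/(5523/1825) = 2 + 1825/5523 = 12871/5523
2 + 1/(12871/5523) = 2 + 5523/12871 = 31265/12871
3 + 1/(31265/12871) = 3 + 12871/31265 = 106666/31265
13 + 1/(106666/31265) = 13 + 31265/106666 = 1417923/106666
-1 + 1/(1417923/106666) = -1 + 106666/1417923 = -1311257/1417923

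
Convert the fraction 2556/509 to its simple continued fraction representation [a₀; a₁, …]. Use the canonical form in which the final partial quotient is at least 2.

[5; 46, 3, 1, 2]

Repeatedly divide and take the remainder:
⌊2556/509⌋ = 5, remainder 11
⌊509/11⌋ = 46, remainder 3
⌊11/3⌋ = 3, remainder 2
⌊3/2⌋ = 1, remainder 1
⌊2/1⌋ = 2, remainder 0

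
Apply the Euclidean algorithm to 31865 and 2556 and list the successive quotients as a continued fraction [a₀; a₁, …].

Repeatedly divide and take the remainder:
31865 = 12·2556 + 1193, so a_0 = 12
2556 = 2·1193 + 170, so a_1 = 2
1193 = 7·170 + 3, so a_2 = 7
170 = 56·3 + 2, so a_3 = 56
3 = 1·2 + 1, so a_4 = 1
2 = 2·1 + 0, so a_5 = 2

[12; 2, 7, 56, 1, 2]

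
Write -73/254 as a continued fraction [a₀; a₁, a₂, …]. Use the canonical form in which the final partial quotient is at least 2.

Apply division with remainder until the remainder is 0:
-73 = -1·254 + 181, so a_0 = -1
254 = 1·181 + 73, so a_1 = 1
181 = 2·73 + 35, so a_2 = 2
73 = 2·35 + 3, so a_3 = 2
35 = 11·3 + 2, so a_4 = 11
3 = 1·2 + 1, so a_5 = 1
2 = 2·1 + 0, so a_6 = 2

[-1; 1, 2, 2, 11, 1, 2]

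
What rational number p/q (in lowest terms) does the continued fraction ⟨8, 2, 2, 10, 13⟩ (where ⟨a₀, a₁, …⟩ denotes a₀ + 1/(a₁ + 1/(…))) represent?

5723/681

Start with 13.
10 + 1/(13/1) = 10 + 1/13 = 131/13
2 + 1/(131/13) = 2 + 13/131 = 275/131
2 + 1/(275/131) = 2 + 131/275 = 681/275
8 + 1/(681/275) = 8 + 275/681 = 5723/681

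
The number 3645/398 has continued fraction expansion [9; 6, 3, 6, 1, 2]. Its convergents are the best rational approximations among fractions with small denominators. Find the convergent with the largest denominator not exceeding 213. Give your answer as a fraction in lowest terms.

List convergents until the denominator exceeds the bound:
a_0 = 9: 9/1  (≤ bound)
a_1 = 6: 55/6  (≤ bound)
a_2 = 3: 174/19  (≤ bound)
a_3 = 6: 1099/120  (≤ bound)
a_4 = 1: 1273/139  (≤ bound)
a_5 = 2: 3645/398  (> 213, stop)

1273/139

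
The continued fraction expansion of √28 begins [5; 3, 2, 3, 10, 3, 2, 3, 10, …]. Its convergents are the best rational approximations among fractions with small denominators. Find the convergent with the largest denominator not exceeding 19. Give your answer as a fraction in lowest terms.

37/7

a_0 = 5: 5/1  (≤ bound)
a_1 = 3: 16/3  (≤ bound)
a_2 = 2: 37/7  (≤ bound)
a_3 = 3: 127/24  (> 19, stop)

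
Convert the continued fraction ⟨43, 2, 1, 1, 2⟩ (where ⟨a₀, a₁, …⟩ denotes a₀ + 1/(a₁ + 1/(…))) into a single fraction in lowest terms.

564/13

Compute successive convergents:
a_0 = 43: 43/1
a_1 = 2: 87/2
a_2 = 1: 130/3
a_3 = 1: 217/5
a_4 = 2: 564/13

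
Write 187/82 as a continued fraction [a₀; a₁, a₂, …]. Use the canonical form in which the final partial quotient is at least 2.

[2; 3, 1, 1, 3, 3]

⌊187/82⌋ = 2, remainder 23
⌊82/23⌋ = 3, remainder 13
⌊23/13⌋ = 1, remainder 10
⌊13/10⌋ = 1, remainder 3
⌊10/3⌋ = 3, remainder 1
⌊3/1⌋ = 3, remainder 0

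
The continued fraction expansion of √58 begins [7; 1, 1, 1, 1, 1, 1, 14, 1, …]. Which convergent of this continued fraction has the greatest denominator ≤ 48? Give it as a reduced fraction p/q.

99/13

List convergents until the denominator exceeds the bound:
a_0 = 7: 7/1  (≤ bound)
a_1 = 1: 8/1  (≤ bound)
a_2 = 1: 15/2  (≤ bound)
a_3 = 1: 23/3  (≤ bound)
a_4 = 1: 38/5  (≤ bound)
a_5 = 1: 61/8  (≤ bound)
a_6 = 1: 99/13  (≤ bound)
a_7 = 14: 1447/190  (> 48, stop)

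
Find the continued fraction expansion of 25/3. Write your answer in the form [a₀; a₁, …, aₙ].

25 = 8·3 + 1, so a_0 = 8
3 = 3·1 + 0, so a_1 = 3

[8; 3]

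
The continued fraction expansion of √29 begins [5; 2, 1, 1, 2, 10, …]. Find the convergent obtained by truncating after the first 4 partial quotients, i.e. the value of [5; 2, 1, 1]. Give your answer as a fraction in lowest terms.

27/5

a_0 = 5: 5/1
a_1 = 2: 11/2
a_2 = 1: 16/3
a_3 = 1: 27/5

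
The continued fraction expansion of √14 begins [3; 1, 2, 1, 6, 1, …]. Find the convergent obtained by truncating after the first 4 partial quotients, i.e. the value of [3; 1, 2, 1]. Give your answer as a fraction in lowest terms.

Compute successive convergents:
a_0 = 3: 3/1
a_1 = 1: 4/1
a_2 = 2: 11/3
a_3 = 1: 15/4

15/4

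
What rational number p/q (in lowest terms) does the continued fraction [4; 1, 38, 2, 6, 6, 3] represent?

a_0 = 4: 4/1
a_1 = 1: 5/1
a_2 = 38: 194/39
a_3 = 2: 393/79
a_4 = 6: 2552/513
a_5 = 6: 15705/3157
a_6 = 3: 49667/9984

49667/9984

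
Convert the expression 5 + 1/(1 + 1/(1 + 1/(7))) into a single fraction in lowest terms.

Start with 7.
1 + 1/(7/1) = 1 + 1/7 = 8/7
1 + 1/(8/7) = 1 + 7/8 = 15/8
5 + 1/(15/8) = 5 + 8/15 = 83/15

83/15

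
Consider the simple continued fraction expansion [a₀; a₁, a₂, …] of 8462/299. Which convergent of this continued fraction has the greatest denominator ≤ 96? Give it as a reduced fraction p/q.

2632/93

a_0 = 28: 28/1  (≤ bound)
a_1 = 3: 85/3  (≤ bound)
a_2 = 3: 283/10  (≤ bound)
a_3 = 9: 2632/93  (≤ bound)
a_4 = 1: 2915/103  (> 96, stop)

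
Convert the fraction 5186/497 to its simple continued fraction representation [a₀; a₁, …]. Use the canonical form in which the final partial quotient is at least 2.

Repeatedly divide and take the remainder:
⌊5186/497⌋ = 10, remainder 216
⌊497/216⌋ = 2, remainder 65
⌊216/65⌋ = 3, remainder 21
⌊65/21⌋ = 3, remainder 2
⌊21/2⌋ = 10, remainder 1
⌊2/1⌋ = 2, remainder 0

[10; 2, 3, 3, 10, 2]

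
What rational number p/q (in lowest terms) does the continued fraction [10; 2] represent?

Start with 2.
10 + 1/(2/1) = 10 + 1/2 = 21/2

21/2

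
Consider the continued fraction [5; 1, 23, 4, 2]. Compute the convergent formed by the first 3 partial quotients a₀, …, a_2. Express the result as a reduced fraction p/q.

Starting at the tail and folding back:
Start with 23.
1 + 1/(23/1) = 1 + 1/23 = 24/23
5 + 1/(24/23) = 5 + 23/24 = 143/24

143/24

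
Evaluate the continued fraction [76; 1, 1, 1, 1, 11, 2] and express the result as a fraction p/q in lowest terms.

9269/121

Use the convergent recurrence hₖ = aₖ·hₖ₋₁ + hₖ₋₂ (and likewise for the denominators kₖ):
a_0 = 76: 76/1
a_1 = 1: 77/1
a_2 = 1: 153/2
a_3 = 1: 230/3
a_4 = 1: 383/5
a_5 = 11: 4443/58
a_6 = 2: 9269/121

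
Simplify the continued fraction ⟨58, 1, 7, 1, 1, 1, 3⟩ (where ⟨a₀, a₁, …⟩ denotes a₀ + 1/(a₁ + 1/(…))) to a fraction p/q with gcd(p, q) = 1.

a_0 = 58: 58/1
a_1 = 1: 59/1
a_2 = 7: 471/8
a_3 = 1: 530/9
a_4 = 1: 1001/17
a_5 = 1: 1531/26
a_6 = 3: 5594/95

5594/95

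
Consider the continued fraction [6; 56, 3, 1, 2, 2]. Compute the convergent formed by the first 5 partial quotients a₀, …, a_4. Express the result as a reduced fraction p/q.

3725/619

a_0 = 6: 6/1
a_1 = 56: 337/56
a_2 = 3: 1017/169
a_3 = 1: 1354/225
a_4 = 2: 3725/619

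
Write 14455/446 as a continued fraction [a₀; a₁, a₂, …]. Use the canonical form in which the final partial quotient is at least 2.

[32; 2, 2, 3, 2, 11]

14455 ÷ 446 → quotient 32, remainder 183
446 ÷ 183 → quotient 2, remainder 80
183 ÷ 80 → quotient 2, remainder 23
80 ÷ 23 → quotient 3, remainder 11
23 ÷ 11 → quotient 2, remainder 1
11 ÷ 1 → quotient 11, remainder 0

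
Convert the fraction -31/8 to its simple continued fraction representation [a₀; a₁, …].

-31 ÷ 8 → quotient -4, remainder 1
8 ÷ 1 → quotient 8, remainder 0

[-4; 8]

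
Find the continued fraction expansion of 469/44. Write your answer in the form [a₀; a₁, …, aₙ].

Run the Euclidean algorithm, recording each quotient:
⌊469/44⌋ = 10, remainder 29
⌊44/29⌋ = 1, remainder 15
⌊29/15⌋ = 1, remainder 14
⌊15/14⌋ = 1, remainder 1
⌊14/1⌋ = 14, remainder 0

[10; 1, 1, 1, 14]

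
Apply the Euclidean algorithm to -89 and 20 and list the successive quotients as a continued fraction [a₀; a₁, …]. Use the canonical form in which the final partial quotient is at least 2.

[-5; 1, 1, 4, 2]

⌊-89/20⌋ = -5, remainder 11
⌊20/11⌋ = 1, remainder 9
⌊11/9⌋ = 1, remainder 2
⌊9/2⌋ = 4, remainder 1
⌊2/1⌋ = 2, remainder 0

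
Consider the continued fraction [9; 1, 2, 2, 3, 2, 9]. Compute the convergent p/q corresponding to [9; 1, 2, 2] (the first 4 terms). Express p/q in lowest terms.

a_0 = 9: 9/1
a_1 = 1: 10/1
a_2 = 2: 29/3
a_3 = 2: 68/7

68/7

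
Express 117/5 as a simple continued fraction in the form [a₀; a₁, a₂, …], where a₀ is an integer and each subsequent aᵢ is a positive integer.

Repeatedly divide and take the remainder:
⌊117/5⌋ = 23, remainder 2
⌊5/2⌋ = 2, remainder 1
⌊2/1⌋ = 2, remainder 0

[23; 2, 2]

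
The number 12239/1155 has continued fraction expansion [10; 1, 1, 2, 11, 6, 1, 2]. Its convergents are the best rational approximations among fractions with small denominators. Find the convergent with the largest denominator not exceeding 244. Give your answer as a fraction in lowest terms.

604/57

List convergents until the denominator exceeds the bound:
a_0 = 10: 10/1  (≤ bound)
a_1 = 1: 11/1  (≤ bound)
a_2 = 1: 21/2  (≤ bound)
a_3 = 2: 53/5  (≤ bound)
a_4 = 11: 604/57  (≤ bound)
a_5 = 6: 3677/347  (> 244, stop)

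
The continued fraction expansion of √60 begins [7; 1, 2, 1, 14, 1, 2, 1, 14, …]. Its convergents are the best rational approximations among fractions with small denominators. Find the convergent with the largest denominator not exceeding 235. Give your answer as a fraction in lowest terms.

1433/185

List convergents until the denominator exceeds the bound:
a_0 = 7: 7/1  (≤ bound)
a_1 = 1: 8/1  (≤ bound)
a_2 = 2: 23/3  (≤ bound)
a_3 = 1: 31/4  (≤ bound)
a_4 = 14: 457/59  (≤ bound)
a_5 = 1: 488/63  (≤ bound)
a_6 = 2: 1433/185  (≤ bound)
a_7 = 1: 1921/248  (> 235, stop)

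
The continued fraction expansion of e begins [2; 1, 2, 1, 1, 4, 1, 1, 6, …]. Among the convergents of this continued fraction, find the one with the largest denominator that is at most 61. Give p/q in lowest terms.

106/39

a_0 = 2: 2/1  (≤ bound)
a_1 = 1: 3/1  (≤ bound)
a_2 = 2: 8/3  (≤ bound)
a_3 = 1: 11/4  (≤ bound)
a_4 = 1: 19/7  (≤ bound)
a_5 = 4: 87/32  (≤ bound)
a_6 = 1: 106/39  (≤ bound)
a_7 = 1: 193/71  (> 61, stop)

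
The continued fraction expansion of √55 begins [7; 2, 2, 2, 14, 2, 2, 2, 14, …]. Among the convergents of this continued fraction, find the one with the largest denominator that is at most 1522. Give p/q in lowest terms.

a_0 = 7: 7/1  (≤ bound)
a_1 = 2: 15/2  (≤ bound)
a_2 = 2: 37/5  (≤ bound)
a_3 = 2: 89/12  (≤ bound)
a_4 = 14: 1283/173  (≤ bound)
a_5 = 2: 2655/358  (≤ bound)
a_6 = 2: 6593/889  (≤ bound)
a_7 = 2: 15841/2136  (> 1522, stop)

6593/889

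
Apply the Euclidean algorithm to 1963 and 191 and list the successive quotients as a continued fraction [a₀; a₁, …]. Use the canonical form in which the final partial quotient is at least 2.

1963 = 10·191 + 53, so a_0 = 10
191 = 3·53 + 32, so a_1 = 3
53 = 1·32 + 21, so a_2 = 1
32 = 1·21 + 11, so a_3 = 1
21 = 1·11 + 10, so a_4 = 1
11 = 1·10 + 1, so a_5 = 1
10 = 10·1 + 0, so a_6 = 10

[10; 3, 1, 1, 1, 1, 10]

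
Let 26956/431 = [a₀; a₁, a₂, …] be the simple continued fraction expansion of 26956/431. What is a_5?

12

26956 = 62·431 + 234, so a_0 = 62
431 = 1·234 + 197, so a_1 = 1
234 = 1·197 + 37, so a_2 = 1
197 = 5·37 + 12, so a_3 = 5
37 = 3·12 + 1, so a_4 = 3
12 = 12·1 + 0, so a_5 = 12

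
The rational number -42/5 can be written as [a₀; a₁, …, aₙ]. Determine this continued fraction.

Run the Euclidean algorithm, recording each quotient:
⌊-42/5⌋ = -9, remainder 3
⌊5/3⌋ = 1, remainder 2
⌊3/2⌋ = 1, remainder 1
⌊2/1⌋ = 2, remainder 0

[-9; 1, 1, 2]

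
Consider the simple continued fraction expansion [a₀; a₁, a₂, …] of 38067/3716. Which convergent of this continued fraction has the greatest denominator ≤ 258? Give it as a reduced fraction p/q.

1301/127

List convergents until the denominator exceeds the bound:
a_0 = 10: 10/1  (≤ bound)
a_1 = 4: 41/4  (≤ bound)
a_2 = 10: 420/41  (≤ bound)
a_3 = 3: 1301/127  (≤ bound)
a_4 = 3: 4323/422  (> 258, stop)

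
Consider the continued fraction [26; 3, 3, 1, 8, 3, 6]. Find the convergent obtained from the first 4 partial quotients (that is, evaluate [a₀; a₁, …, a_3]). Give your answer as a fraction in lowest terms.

342/13

Starting at the tail and folding back:
Start with 1.
3 + 1/(1/1) = 3 + 1/1 = 4/1
3 + 1/(4/1) = 3 + 1/4 = 13/4
26 + 1/(13/4) = 26 + 4/13 = 342/13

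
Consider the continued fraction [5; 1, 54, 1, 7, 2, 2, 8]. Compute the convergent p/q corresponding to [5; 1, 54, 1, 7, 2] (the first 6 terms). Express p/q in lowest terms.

5683/950

Work from the innermost term outward:
Start with 2.
7 + 1/(2/1) = 7 + 1/2 = 15/2
1 + 1/(15/2) = 1 + 2/15 = 17/15
54 + 1/(17/15) = 54 + 15/17 = 933/17
1 + 1/(933/17) = 1 + 17/933 = 950/933
5 + 1/(950/933) = 5 + 933/950 = 5683/950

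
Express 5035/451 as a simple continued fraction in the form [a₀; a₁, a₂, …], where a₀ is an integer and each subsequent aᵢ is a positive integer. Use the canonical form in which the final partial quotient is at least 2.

Apply division with remainder until the remainder is 0:
5035 = 11·451 + 74, so a_0 = 11
451 = 6·74 + 7, so a_1 = 6
74 = 10·7 + 4, so a_2 = 10
7 = 1·4 + 3, so a_3 = 1
4 = 1·3 + 1, so a_4 = 1
3 = 3·1 + 0, so a_5 = 3

[11; 6, 10, 1, 1, 3]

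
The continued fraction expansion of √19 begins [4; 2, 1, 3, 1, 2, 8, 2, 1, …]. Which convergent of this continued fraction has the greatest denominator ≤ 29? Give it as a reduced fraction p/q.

a_0 = 4: 4/1  (≤ bound)
a_1 = 2: 9/2  (≤ bound)
a_2 = 1: 13/3  (≤ bound)
a_3 = 3: 48/11  (≤ bound)
a_4 = 1: 61/14  (≤ bound)
a_5 = 2: 170/39  (> 29, stop)

61/14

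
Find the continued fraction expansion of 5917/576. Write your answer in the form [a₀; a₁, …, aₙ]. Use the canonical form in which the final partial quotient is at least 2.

5917 ÷ 576 → quotient 10, remainder 157
576 ÷ 157 → quotient 3, remainder 105
157 ÷ 105 → quotient 1, remainder 52
105 ÷ 52 → quotient 2, remainder 1
52 ÷ 1 → quotient 52, remainder 0

[10; 3, 1, 2, 52]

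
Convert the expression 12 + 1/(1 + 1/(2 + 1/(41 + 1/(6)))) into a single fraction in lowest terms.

9464/747

Compute successive convergents:
a_0 = 12: 12/1
a_1 = 1: 13/1
a_2 = 2: 38/3
a_3 = 41: 1571/124
a_4 = 6: 9464/747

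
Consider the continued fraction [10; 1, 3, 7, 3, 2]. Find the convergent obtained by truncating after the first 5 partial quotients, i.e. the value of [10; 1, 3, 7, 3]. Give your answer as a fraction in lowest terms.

979/91

Build up convergents one term at a time:
a_0 = 10: 10/1
a_1 = 1: 11/1
a_2 = 3: 43/4
a_3 = 7: 312/29
a_4 = 3: 979/91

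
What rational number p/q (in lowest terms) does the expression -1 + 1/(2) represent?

Start with 2.
-1 + 1/(2/1) = -1 + 1/2 = -1/2

-1/2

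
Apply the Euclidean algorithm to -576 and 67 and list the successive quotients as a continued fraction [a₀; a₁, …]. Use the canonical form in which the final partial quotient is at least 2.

-576 = -9·67 + 27, so a_0 = -9
67 = 2·27 + 13, so a_1 = 2
27 = 2·13 + 1, so a_2 = 2
13 = 13·1 + 0, so a_3 = 13

[-9; 2, 2, 13]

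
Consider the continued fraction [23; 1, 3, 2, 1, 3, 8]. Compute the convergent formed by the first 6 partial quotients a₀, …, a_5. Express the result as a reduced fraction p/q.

1141/48

a_0 = 23: 23/1
a_1 = 1: 24/1
a_2 = 3: 95/4
a_3 = 2: 214/9
a_4 = 1: 309/13
a_5 = 3: 1141/48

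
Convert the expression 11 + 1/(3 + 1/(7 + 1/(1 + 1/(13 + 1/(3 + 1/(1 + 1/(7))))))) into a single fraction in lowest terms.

124032/10957

Start with 7.
1 + 1/(7/1) = 1 + 1/7 = 8/7
3 + 1/(8/7) = 3 + 7/8 = 31/8
13 + 1/(31/8) = 13 + 8/31 = 411/31
1 + 1/(411/31) = 1 + 31/411 = 442/411
7 + 1/(442/411) = 7 + 411/442 = 3505/442
3 + 1/(3505/442) = 3 + 442/3505 = 10957/3505
11 + 1/(10957/3505) = 11 + 3505/10957 = 124032/10957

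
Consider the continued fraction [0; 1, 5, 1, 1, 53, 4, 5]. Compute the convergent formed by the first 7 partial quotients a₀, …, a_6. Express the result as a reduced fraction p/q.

2367/2797

Collapse the nested fraction from the inside out:
Start with 4.
53 + 1/(4/1) = 53 + 1/4 = 213/4
1 + 1/(213/4) = 1 + 4/213 = 217/213
1 + 1/(217/213) = 1 + 213/217 = 430/217
5 + 1/(430/217) = 5 + 217/430 = 2367/430
1 + 1/(2367/430) = 1 + 430/2367 = 2797/2367
0 + 1/(2797/2367) = 0 + 2367/2797 = 2367/2797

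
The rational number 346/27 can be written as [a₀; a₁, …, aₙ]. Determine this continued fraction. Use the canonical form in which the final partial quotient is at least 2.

346 ÷ 27 → quotient 12, remainder 22
27 ÷ 22 → quotient 1, remainder 5
22 ÷ 5 → quotient 4, remainder 2
5 ÷ 2 → quotient 2, remainder 1
2 ÷ 1 → quotient 2, remainder 0

[12; 1, 4, 2, 2]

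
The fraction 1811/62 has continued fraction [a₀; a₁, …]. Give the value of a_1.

⌊1811/62⌋ = 29, remainder 13
⌊62/13⌋ = 4, remainder 10

4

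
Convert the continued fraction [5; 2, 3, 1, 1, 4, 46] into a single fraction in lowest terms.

Start with 46.
4 + 1/(46/1) = 4 + 1/46 = 185/46
1 + 1/(185/46) = 1 + 46/185 = 231/185
1 + 1/(231/185) = 1 + 185/231 = 416/231
3 + 1/(416/231) = 3 + 231/416 = 1479/416
2 + 1/(1479/416) = 2 + 416/1479 = 3374/1479
5 + 1/(3374/1479) = 5 + 1479/3374 = 18349/3374

18349/3374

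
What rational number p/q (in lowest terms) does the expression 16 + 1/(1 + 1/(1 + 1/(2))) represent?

Start with 2.
1 + 1/(2/1) = 1 + 1/2 = 3/2
1 + 1/(3/2) = 1 + 2/3 = 5/3
16 + 1/(5/3) = 16 + 3/5 = 83/5

83/5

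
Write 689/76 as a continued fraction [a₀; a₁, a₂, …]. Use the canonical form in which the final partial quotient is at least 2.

Repeatedly divide and take the remainder:
⌊689/76⌋ = 9, remainder 5
⌊76/5⌋ = 15, remainder 1
⌊5/1⌋ = 5, remainder 0

[9; 15, 5]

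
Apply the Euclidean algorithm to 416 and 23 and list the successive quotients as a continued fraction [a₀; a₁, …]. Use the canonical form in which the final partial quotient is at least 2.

Repeatedly divide and take the remainder:
416 ÷ 23 → quotient 18, remainder 2
23 ÷ 2 → quotient 11, remainder 1
2 ÷ 1 → quotient 2, remainder 0

[18; 11, 2]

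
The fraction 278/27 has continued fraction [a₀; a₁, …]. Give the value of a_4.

2

278 ÷ 27 → quotient 10, remainder 8
27 ÷ 8 → quotient 3, remainder 3
8 ÷ 3 → quotient 2, remainder 2
3 ÷ 2 → quotient 1, remainder 1
2 ÷ 1 → quotient 2, remainder 0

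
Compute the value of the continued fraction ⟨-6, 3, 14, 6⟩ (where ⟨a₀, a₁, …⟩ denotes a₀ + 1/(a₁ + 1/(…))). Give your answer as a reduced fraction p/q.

Compute successive convergents:
a_0 = -6: -6/1
a_1 = 3: -17/3
a_2 = 14: -244/43
a_3 = 6: -1481/261

-1481/261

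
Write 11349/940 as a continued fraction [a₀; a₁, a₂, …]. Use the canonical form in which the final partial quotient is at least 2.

[12; 13, 1, 1, 1, 1, 1, 8]

Run the Euclidean algorithm, recording each quotient:
11349 = 12·940 + 69, so a_0 = 12
940 = 13·69 + 43, so a_1 = 13
69 = 1·43 + 26, so a_2 = 1
43 = 1·26 + 17, so a_3 = 1
26 = 1·17 + 9, so a_4 = 1
17 = 1·9 + 8, so a_5 = 1
9 = 1·8 + 1, so a_6 = 1
8 = 8·1 + 0, so a_7 = 8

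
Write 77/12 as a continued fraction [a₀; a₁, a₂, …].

[6; 2, 2, 2]

Repeatedly divide and take the remainder:
77 = 6·12 + 5, so a_0 = 6
12 = 2·5 + 2, so a_1 = 2
5 = 2·2 + 1, so a_2 = 2
2 = 2·1 + 0, so a_3 = 2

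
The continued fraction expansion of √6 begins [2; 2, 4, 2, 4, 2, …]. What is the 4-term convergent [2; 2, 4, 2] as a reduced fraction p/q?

49/20

Use the convergent recurrence hₖ = aₖ·hₖ₋₁ + hₖ₋₂ (and likewise for the denominators kₖ):
a_0 = 2: 2/1
a_1 = 2: 5/2
a_2 = 4: 22/9
a_3 = 2: 49/20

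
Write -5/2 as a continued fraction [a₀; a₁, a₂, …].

-5 ÷ 2 → quotient -3, remainder 1
2 ÷ 1 → quotient 2, remainder 0

[-3; 2]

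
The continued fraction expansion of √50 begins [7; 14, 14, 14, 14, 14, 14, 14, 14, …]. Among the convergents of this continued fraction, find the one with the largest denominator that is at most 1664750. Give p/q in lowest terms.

3880899/548842

List convergents until the denominator exceeds the bound:
a_0 = 7: 7/1  (≤ bound)
a_1 = 14: 99/14  (≤ bound)
a_2 = 14: 1393/197  (≤ bound)
a_3 = 14: 19601/2772  (≤ bound)
a_4 = 14: 275807/39005  (≤ bound)
a_5 = 14: 3880899/548842  (≤ bound)
a_6 = 14: 54608393/7722793  (> 1664750, stop)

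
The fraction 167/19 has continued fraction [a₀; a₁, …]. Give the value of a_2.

⌊167/19⌋ = 8, remainder 15
⌊19/15⌋ = 1, remainder 4
⌊15/4⌋ = 3, remainder 3

3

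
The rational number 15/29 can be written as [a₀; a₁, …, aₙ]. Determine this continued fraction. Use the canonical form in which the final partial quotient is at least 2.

[0; 1, 1, 14]

Repeatedly divide and take the remainder:
15 ÷ 29 → quotient 0, remainder 15
29 ÷ 15 → quotient 1, remainder 14
15 ÷ 14 → quotient 1, remainder 1
14 ÷ 1 → quotient 14, remainder 0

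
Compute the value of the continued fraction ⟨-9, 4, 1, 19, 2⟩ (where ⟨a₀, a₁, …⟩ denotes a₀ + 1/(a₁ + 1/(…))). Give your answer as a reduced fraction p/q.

-1786/203

Build up convergents one term at a time:
a_0 = -9: -9/1
a_1 = 4: -35/4
a_2 = 1: -44/5
a_3 = 19: -871/99
a_4 = 2: -1786/203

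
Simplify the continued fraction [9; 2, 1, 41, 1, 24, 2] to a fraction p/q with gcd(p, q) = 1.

60889/6522

a_0 = 9: 9/1
a_1 = 2: 19/2
a_2 = 1: 28/3
a_3 = 41: 1167/125
a_4 = 1: 1195/128
a_5 = 24: 29847/3197
a_6 = 2: 60889/6522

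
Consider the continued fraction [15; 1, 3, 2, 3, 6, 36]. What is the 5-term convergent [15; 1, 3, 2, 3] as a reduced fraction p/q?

a_0 = 15: 15/1
a_1 = 1: 16/1
a_2 = 3: 63/4
a_3 = 2: 142/9
a_4 = 3: 489/31

489/31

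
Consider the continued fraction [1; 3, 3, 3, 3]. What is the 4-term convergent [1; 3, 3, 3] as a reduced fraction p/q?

a_0 = 1: 1/1
a_1 = 3: 4/3
a_2 = 3: 13/10
a_3 = 3: 43/33

43/33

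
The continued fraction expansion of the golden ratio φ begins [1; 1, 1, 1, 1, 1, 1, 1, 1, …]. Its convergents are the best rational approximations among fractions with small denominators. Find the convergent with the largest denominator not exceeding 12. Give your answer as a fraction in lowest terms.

13/8

List convergents until the denominator exceeds the bound:
a_0 = 1: 1/1  (≤ bound)
a_1 = 1: 2/1  (≤ bound)
a_2 = 1: 3/2  (≤ bound)
a_3 = 1: 5/3  (≤ bound)
a_4 = 1: 8/5  (≤ bound)
a_5 = 1: 13/8  (≤ bound)
a_6 = 1: 21/13  (> 12, stop)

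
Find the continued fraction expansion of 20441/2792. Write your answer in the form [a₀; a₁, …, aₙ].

[7; 3, 8, 1, 7, 2, 2, 2]

Apply division with remainder until the remainder is 0:
⌊20441/2792⌋ = 7, remainder 897
⌊2792/897⌋ = 3, remainder 101
⌊897/101⌋ = 8, remainder 89
⌊101/89⌋ = 1, remainder 12
⌊89/12⌋ = 7, remainder 5
⌊12/5⌋ = 2, remainder 2
⌊5/2⌋ = 2, remainder 1
⌊2/1⌋ = 2, remainder 0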